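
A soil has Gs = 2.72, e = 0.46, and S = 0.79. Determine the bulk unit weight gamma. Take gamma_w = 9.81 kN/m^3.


Using gamma = gamma_w * (Gs + S*e) / (1 + e)
Numerator: Gs + S*e = 2.72 + 0.79*0.46 = 3.0834
Denominator: 1 + e = 1 + 0.46 = 1.46
gamma = 9.81 * 3.0834 / 1.46
gamma = 20.718 kN/m^3


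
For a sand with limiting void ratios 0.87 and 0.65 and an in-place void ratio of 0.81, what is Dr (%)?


Using Dr = (e_max - e) / (e_max - e_min) * 100
e_max - e = 0.87 - 0.81 = 0.06
e_max - e_min = 0.87 - 0.65 = 0.22
Dr = 0.06 / 0.22 * 100
Dr = 27.27 %


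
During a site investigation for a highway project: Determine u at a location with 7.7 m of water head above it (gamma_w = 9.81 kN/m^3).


Result: 75.54 kPa

Derivation:
Using u = gamma_w * h_w
u = 9.81 * 7.7
u = 75.54 kPa


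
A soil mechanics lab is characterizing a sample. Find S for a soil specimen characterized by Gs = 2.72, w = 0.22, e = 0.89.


Using S = Gs * w / e
S = 2.72 * 0.22 / 0.89
S = 0.6724


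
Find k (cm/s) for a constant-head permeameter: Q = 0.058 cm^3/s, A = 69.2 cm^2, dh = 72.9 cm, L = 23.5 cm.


Compute hydraulic gradient:
i = dh / L = 72.9 / 23.5 = 3.10213
Then apply Darcy's law:
k = Q / (A * i)
k = 0.058 / (69.2 * 3.10213)
k = 0.058 / 214.667
k = 0.00027 cm/s


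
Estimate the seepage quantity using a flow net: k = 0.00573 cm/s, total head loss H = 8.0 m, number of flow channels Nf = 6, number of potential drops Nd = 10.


Convert k to m/s for unit consistency with H:
k = 0.00573 cm/s = 0.00573 / 100 m/s = 5.73e-05 m/s
Using q = k * H * Nf / Nd
Nf / Nd = 6 / 10 = 0.6
q = 5.73e-05 * 8.0 * 0.6
q = 0.000275 m^3/s per m


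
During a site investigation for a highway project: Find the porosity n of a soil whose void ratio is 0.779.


Using the relation n = e / (1 + e)
n = 0.779 / (1 + 0.779)
n = 0.779 / 1.779
n = 0.4379


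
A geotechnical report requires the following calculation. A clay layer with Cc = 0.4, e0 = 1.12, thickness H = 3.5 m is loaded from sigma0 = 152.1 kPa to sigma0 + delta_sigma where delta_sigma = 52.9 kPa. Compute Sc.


Using Sc = Cc * H / (1 + e0) * log10((sigma0 + delta_sigma) / sigma0)
Stress ratio = (152.1 + 52.9) / 152.1 = 1.3478
log10(1.3478) = 0.129625
Cc * H / (1 + e0) = 0.4 * 3.5 / (1 + 1.12) = 0.660377
Sc = 0.660377 * 0.129625
Sc = 0.0856 m


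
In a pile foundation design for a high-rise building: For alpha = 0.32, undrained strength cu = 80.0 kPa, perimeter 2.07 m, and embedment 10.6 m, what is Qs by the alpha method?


Using Qs = alpha * cu * perimeter * L
Qs = 0.32 * 80.0 * 2.07 * 10.6
Qs = 561.72 kN


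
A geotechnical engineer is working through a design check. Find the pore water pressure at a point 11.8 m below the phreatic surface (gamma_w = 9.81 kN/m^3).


Using u = gamma_w * h_w
u = 9.81 * 11.8
u = 115.76 kPa


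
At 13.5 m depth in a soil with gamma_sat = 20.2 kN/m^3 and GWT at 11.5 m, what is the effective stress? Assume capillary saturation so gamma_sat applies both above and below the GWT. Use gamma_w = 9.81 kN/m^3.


Result: 253.08 kPa

Derivation:
Total stress = gamma_sat * depth
sigma = 20.2 * 13.5 = 272.7 kPa
Pore water pressure u = gamma_w * (depth - d_wt)
u = 9.81 * (13.5 - 11.5) = 19.62 kPa
Effective stress = sigma - u
sigma' = 272.7 - 19.62 = 253.08 kPa


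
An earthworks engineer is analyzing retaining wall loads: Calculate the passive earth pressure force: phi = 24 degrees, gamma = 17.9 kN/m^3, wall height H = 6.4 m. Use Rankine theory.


Result: 869.26 kN/m

Derivation:
Compute passive earth pressure coefficient:
Kp = tan^2(45 + phi/2) = tan^2(57.0) = 2.371184
Compute passive force:
Pp = 0.5 * Kp * gamma * H^2
Pp = 0.5 * 2.371184 * 17.9 * 6.4^2
Pp = 869.26 kN/m


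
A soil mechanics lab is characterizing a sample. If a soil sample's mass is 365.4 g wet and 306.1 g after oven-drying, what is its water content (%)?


Using w = (m_wet - m_dry) / m_dry * 100
m_wet - m_dry = 365.4 - 306.1 = 59.3 g
w = 59.3 / 306.1 * 100
w = 19.37 %


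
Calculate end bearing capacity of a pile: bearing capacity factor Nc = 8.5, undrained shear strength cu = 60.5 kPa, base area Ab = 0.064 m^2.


Using Qb = Nc * cu * Ab
Qb = 8.5 * 60.5 * 0.064
Qb = 32.91 kN


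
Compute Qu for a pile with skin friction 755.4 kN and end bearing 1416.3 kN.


Result: 2171.7 kN

Derivation:
Using Qu = Qf + Qb
Qu = 755.4 + 1416.3
Qu = 2171.7 kN


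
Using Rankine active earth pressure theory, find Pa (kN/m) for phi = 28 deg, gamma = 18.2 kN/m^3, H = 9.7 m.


Compute active earth pressure coefficient:
Ka = tan^2(45 - phi/2) = tan^2(31.0) = 0.361033
Compute active force:
Pa = 0.5 * Ka * gamma * H^2
Pa = 0.5 * 0.361033 * 18.2 * 9.7^2
Pa = 309.12 kN/m


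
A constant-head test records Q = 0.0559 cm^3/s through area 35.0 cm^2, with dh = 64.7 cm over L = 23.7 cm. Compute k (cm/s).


Compute hydraulic gradient:
i = dh / L = 64.7 / 23.7 = 2.72996
Then apply Darcy's law:
k = Q / (A * i)
k = 0.0559 / (35.0 * 2.72996)
k = 0.0559 / 95.5485
k = 0.000585 cm/s


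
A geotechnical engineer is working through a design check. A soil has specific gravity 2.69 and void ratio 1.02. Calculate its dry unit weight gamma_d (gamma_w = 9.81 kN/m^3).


Result: 13.064 kN/m^3

Derivation:
Using gamma_d = Gs * gamma_w / (1 + e)
gamma_d = 2.69 * 9.81 / (1 + 1.02)
gamma_d = 2.69 * 9.81 / 2.02
gamma_d = 13.064 kN/m^3


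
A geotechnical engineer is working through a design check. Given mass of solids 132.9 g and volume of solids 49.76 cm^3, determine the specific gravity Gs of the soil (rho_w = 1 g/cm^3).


Using Gs = m_s / (V_s * rho_w)
Since rho_w = 1 g/cm^3:
Gs = 132.9 / 49.76
Gs = 2.671


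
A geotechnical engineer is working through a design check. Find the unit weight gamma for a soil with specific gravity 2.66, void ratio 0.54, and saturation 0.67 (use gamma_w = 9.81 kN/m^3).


Using gamma = gamma_w * (Gs + S*e) / (1 + e)
Numerator: Gs + S*e = 2.66 + 0.67*0.54 = 3.0218
Denominator: 1 + e = 1 + 0.54 = 1.54
gamma = 9.81 * 3.0218 / 1.54
gamma = 19.249 kN/m^3


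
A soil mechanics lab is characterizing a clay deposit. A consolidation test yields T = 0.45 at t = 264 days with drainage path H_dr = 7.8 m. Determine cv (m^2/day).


Result: 0.1037 m^2/day

Derivation:
Using cv = T * H_dr^2 / t
H_dr^2 = 7.8^2 = 60.84
cv = 0.45 * 60.84 / 264
cv = 0.1037 m^2/day


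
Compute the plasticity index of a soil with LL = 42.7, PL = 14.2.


Using PI = LL - PL
PI = 42.7 - 14.2
PI = 28.5


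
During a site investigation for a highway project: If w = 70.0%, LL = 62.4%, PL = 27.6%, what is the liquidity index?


Result: 1.218

Derivation:
First compute the plasticity index:
PI = LL - PL = 62.4 - 27.6 = 34.8
Then compute the liquidity index:
LI = (w - PL) / PI
LI = (70.0 - 27.6) / 34.8
LI = 1.218


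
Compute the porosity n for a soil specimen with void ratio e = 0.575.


Result: 0.3651

Derivation:
Using the relation n = e / (1 + e)
n = 0.575 / (1 + 0.575)
n = 0.575 / 1.575
n = 0.3651


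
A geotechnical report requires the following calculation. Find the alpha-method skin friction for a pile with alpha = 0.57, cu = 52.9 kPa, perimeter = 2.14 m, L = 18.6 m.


Result: 1200.21 kN

Derivation:
Using Qs = alpha * cu * perimeter * L
Qs = 0.57 * 52.9 * 2.14 * 18.6
Qs = 1200.21 kN


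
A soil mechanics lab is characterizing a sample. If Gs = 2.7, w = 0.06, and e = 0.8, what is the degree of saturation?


Result: 0.2025

Derivation:
Using S = Gs * w / e
S = 2.7 * 0.06 / 0.8
S = 0.2025


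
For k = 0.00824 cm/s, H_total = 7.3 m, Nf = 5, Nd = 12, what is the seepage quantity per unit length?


Convert k to m/s for unit consistency with H:
k = 0.00824 cm/s = 0.00824 / 100 m/s = 8.24e-05 m/s
Using q = k * H * Nf / Nd
Nf / Nd = 5 / 12 = 0.4167
q = 8.24e-05 * 7.3 * 0.4167
q = 0.0002506 m^3/s per m


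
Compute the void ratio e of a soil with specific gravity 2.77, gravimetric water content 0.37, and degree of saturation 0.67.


Result: 1.5297

Derivation:
Using the relation e = Gs * w / S
e = 2.77 * 0.37 / 0.67
e = 1.5297


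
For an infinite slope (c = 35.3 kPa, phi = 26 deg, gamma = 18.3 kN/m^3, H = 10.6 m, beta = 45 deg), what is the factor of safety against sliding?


Using Fs = c / (gamma*H*sin(beta)*cos(beta)) + tan(phi)/tan(beta)
Cohesion contribution = 35.3 / (18.3*10.6*sin(45)*cos(45))
Cohesion contribution = 0.363955
Friction contribution = tan(26)/tan(45) = 0.487733
Fs = 0.363955 + 0.487733
Fs = 0.852


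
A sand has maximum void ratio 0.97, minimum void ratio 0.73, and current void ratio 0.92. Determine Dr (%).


Result: 20.83 %

Derivation:
Using Dr = (e_max - e) / (e_max - e_min) * 100
e_max - e = 0.97 - 0.92 = 0.05
e_max - e_min = 0.97 - 0.73 = 0.24
Dr = 0.05 / 0.24 * 100
Dr = 20.83 %


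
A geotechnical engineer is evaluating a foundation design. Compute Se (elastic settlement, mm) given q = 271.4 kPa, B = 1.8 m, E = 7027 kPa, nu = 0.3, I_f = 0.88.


Using Se = q * B * (1 - nu^2) * I_f / E
1 - nu^2 = 1 - 0.3^2 = 0.91
Se = 271.4 * 1.8 * 0.91 * 0.88 / 7027
Se = 0.055672 m
Convert to mm: Se = 0.055672 * 1000 = 55.672 mm


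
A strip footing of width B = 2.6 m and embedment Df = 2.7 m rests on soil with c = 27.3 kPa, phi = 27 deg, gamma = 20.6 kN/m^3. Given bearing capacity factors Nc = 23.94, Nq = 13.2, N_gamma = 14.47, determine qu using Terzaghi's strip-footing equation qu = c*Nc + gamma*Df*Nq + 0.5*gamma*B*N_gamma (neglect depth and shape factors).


Result: 1775.25 kPa

Derivation:
Compute qu = c*Nc + gamma*Df*Nq + 0.5*gamma*B*N_gamma
Term 1: 27.3 * 23.94 = 653.562
Term 2: 20.6 * 2.7 * 13.2 = 734.184
Term 3: 0.5 * 20.6 * 2.6 * 14.47 = 387.5066
qu = 653.562 + 734.184 + 387.5066
qu = 1775.25 kPa


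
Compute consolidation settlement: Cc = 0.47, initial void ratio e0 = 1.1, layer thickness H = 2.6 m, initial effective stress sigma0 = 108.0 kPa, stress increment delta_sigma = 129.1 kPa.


Result: 0.1987 m

Derivation:
Using Sc = Cc * H / (1 + e0) * log10((sigma0 + delta_sigma) / sigma0)
Stress ratio = (108.0 + 129.1) / 108.0 = 2.19537
log10(2.19537) = 0.341508
Cc * H / (1 + e0) = 0.47 * 2.6 / (1 + 1.1) = 0.581905
Sc = 0.581905 * 0.341508
Sc = 0.1987 m


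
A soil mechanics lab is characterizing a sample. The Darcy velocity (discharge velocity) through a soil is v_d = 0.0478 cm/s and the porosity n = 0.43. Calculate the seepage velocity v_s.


Result: 0.11116 cm/s

Derivation:
Using v_s = v_d / n
v_s = 0.0478 / 0.43
v_s = 0.11116 cm/s


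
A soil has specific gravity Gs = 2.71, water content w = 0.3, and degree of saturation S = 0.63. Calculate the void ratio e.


Using the relation e = Gs * w / S
e = 2.71 * 0.3 / 0.63
e = 1.2905


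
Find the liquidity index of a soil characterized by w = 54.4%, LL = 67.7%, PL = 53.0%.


First compute the plasticity index:
PI = LL - PL = 67.7 - 53.0 = 14.7
Then compute the liquidity index:
LI = (w - PL) / PI
LI = (54.4 - 53.0) / 14.7
LI = 0.095


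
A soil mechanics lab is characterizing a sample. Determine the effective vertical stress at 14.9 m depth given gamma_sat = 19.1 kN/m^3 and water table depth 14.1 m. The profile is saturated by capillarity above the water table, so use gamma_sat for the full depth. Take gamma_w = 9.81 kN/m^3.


Result: 276.74 kPa

Derivation:
Total stress = gamma_sat * depth
sigma = 19.1 * 14.9 = 284.59 kPa
Pore water pressure u = gamma_w * (depth - d_wt)
u = 9.81 * (14.9 - 14.1) = 7.848 kPa
Effective stress = sigma - u
sigma' = 284.59 - 7.848 = 276.74 kPa


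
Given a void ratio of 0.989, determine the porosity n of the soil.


Using the relation n = e / (1 + e)
n = 0.989 / (1 + 0.989)
n = 0.989 / 1.989
n = 0.4972


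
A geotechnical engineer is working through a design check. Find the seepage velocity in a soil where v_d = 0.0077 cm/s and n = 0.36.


Using v_s = v_d / n
v_s = 0.0077 / 0.36
v_s = 0.02139 cm/s


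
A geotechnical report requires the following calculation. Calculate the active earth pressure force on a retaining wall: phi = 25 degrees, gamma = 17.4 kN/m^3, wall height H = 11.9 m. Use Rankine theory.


Result: 500.02 kN/m

Derivation:
Compute active earth pressure coefficient:
Ka = tan^2(45 - phi/2) = tan^2(32.5) = 0.405859
Compute active force:
Pa = 0.5 * Ka * gamma * H^2
Pa = 0.5 * 0.405859 * 17.4 * 11.9^2
Pa = 500.02 kN/m


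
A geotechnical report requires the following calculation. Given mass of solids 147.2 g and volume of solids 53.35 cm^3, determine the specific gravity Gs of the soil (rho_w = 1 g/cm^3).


Result: 2.759

Derivation:
Using Gs = m_s / (V_s * rho_w)
Since rho_w = 1 g/cm^3:
Gs = 147.2 / 53.35
Gs = 2.759


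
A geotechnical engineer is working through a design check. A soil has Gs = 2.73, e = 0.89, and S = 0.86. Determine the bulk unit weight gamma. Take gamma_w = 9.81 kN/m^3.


Result: 18.143 kN/m^3

Derivation:
Using gamma = gamma_w * (Gs + S*e) / (1 + e)
Numerator: Gs + S*e = 2.73 + 0.86*0.89 = 3.4954
Denominator: 1 + e = 1 + 0.89 = 1.89
gamma = 9.81 * 3.4954 / 1.89
gamma = 18.143 kN/m^3


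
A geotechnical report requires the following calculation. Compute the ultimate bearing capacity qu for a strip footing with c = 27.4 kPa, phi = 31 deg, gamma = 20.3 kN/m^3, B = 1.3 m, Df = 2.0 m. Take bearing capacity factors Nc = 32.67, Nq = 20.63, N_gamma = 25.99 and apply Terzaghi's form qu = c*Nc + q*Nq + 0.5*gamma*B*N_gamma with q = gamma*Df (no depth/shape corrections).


Result: 2075.67 kPa

Derivation:
Compute qu = c*Nc + gamma*Df*Nq + 0.5*gamma*B*N_gamma
Term 1: 27.4 * 32.67 = 895.158
Term 2: 20.3 * 2.0 * 20.63 = 837.578
Term 3: 0.5 * 20.3 * 1.3 * 25.99 = 342.93805
qu = 895.158 + 837.578 + 342.93805
qu = 2075.67 kPa


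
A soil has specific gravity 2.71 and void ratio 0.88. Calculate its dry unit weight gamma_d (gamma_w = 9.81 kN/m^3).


Using gamma_d = Gs * gamma_w / (1 + e)
gamma_d = 2.71 * 9.81 / (1 + 0.88)
gamma_d = 2.71 * 9.81 / 1.88
gamma_d = 14.141 kN/m^3


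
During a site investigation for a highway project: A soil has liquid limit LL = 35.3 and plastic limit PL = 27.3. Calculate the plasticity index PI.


Result: 8.0

Derivation:
Using PI = LL - PL
PI = 35.3 - 27.3
PI = 8.0


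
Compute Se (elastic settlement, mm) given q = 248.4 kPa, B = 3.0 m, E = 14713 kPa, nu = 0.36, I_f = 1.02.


Result: 44.967 mm

Derivation:
Using Se = q * B * (1 - nu^2) * I_f / E
1 - nu^2 = 1 - 0.36^2 = 0.8704
Se = 248.4 * 3.0 * 0.8704 * 1.02 / 14713
Se = 0.044967 m
Convert to mm: Se = 0.044967 * 1000 = 44.967 mm


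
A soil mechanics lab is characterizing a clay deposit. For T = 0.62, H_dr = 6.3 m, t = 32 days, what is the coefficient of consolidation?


Using cv = T * H_dr^2 / t
H_dr^2 = 6.3^2 = 39.69
cv = 0.62 * 39.69 / 32
cv = 0.76899 m^2/day


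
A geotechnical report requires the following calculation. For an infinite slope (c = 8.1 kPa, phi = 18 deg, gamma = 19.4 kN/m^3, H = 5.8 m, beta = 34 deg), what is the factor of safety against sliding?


Using Fs = c / (gamma*H*sin(beta)*cos(beta)) + tan(phi)/tan(beta)
Cohesion contribution = 8.1 / (19.4*5.8*sin(34)*cos(34))
Cohesion contribution = 0.155281
Friction contribution = tan(18)/tan(34) = 0.481713
Fs = 0.155281 + 0.481713
Fs = 0.637


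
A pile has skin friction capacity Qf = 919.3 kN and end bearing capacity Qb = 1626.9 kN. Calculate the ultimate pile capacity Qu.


Result: 2546.2 kN

Derivation:
Using Qu = Qf + Qb
Qu = 919.3 + 1626.9
Qu = 2546.2 kN


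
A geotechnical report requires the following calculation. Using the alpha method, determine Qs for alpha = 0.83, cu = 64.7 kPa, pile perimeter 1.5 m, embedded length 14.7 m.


Result: 1184.11 kN

Derivation:
Using Qs = alpha * cu * perimeter * L
Qs = 0.83 * 64.7 * 1.5 * 14.7
Qs = 1184.11 kN


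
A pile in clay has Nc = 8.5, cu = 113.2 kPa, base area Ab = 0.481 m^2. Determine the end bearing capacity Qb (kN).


Using Qb = Nc * cu * Ab
Qb = 8.5 * 113.2 * 0.481
Qb = 462.82 kN


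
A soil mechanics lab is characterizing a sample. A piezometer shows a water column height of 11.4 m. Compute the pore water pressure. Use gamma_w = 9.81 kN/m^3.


Result: 111.83 kPa

Derivation:
Using u = gamma_w * h_w
u = 9.81 * 11.4
u = 111.83 kPa


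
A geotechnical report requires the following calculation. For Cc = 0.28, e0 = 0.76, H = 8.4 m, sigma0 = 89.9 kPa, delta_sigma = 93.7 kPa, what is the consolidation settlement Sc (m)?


Result: 0.4144 m

Derivation:
Using Sc = Cc * H / (1 + e0) * log10((sigma0 + delta_sigma) / sigma0)
Stress ratio = (89.9 + 93.7) / 89.9 = 2.04227
log10(2.04227) = 0.310113
Cc * H / (1 + e0) = 0.28 * 8.4 / (1 + 0.76) = 1.33636
Sc = 1.33636 * 0.310113
Sc = 0.4144 m


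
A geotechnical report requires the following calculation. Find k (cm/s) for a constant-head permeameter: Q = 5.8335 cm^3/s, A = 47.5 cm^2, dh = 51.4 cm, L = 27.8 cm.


Compute hydraulic gradient:
i = dh / L = 51.4 / 27.8 = 1.84892
Then apply Darcy's law:
k = Q / (A * i)
k = 5.8335 / (47.5 * 1.84892)
k = 5.8335 / 87.8237
k = 0.066423 cm/s


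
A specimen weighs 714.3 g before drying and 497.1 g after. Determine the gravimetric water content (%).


Result: 43.69 %

Derivation:
Using w = (m_wet - m_dry) / m_dry * 100
m_wet - m_dry = 714.3 - 497.1 = 217.2 g
w = 217.2 / 497.1 * 100
w = 43.69 %


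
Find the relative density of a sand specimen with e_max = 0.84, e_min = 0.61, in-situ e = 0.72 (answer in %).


Result: 52.17 %

Derivation:
Using Dr = (e_max - e) / (e_max - e_min) * 100
e_max - e = 0.84 - 0.72 = 0.12
e_max - e_min = 0.84 - 0.61 = 0.23
Dr = 0.12 / 0.23 * 100
Dr = 52.17 %


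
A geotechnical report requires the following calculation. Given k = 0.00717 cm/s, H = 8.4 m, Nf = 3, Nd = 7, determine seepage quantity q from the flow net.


Convert k to m/s for unit consistency with H:
k = 0.00717 cm/s = 0.00717 / 100 m/s = 7.17e-05 m/s
Using q = k * H * Nf / Nd
Nf / Nd = 3 / 7 = 0.4286
q = 7.17e-05 * 8.4 * 0.4286
q = 0.0002581 m^3/s per m


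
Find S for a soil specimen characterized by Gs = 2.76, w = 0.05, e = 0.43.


Result: 0.3209

Derivation:
Using S = Gs * w / e
S = 2.76 * 0.05 / 0.43
S = 0.3209


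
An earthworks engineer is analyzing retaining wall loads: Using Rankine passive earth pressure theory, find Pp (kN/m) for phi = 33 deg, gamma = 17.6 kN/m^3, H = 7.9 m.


Result: 1862.98 kN/m

Derivation:
Compute passive earth pressure coefficient:
Kp = tan^2(45 + phi/2) = tan^2(61.5) = 3.39212
Compute passive force:
Pp = 0.5 * Kp * gamma * H^2
Pp = 0.5 * 3.39212 * 17.6 * 7.9^2
Pp = 1862.98 kN/m


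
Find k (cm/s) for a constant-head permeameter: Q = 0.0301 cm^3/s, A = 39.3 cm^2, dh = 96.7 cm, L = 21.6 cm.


Compute hydraulic gradient:
i = dh / L = 96.7 / 21.6 = 4.47685
Then apply Darcy's law:
k = Q / (A * i)
k = 0.0301 / (39.3 * 4.47685)
k = 0.0301 / 175.94
k = 0.000171 cm/s


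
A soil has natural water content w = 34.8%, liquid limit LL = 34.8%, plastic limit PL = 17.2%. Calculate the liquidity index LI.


First compute the plasticity index:
PI = LL - PL = 34.8 - 17.2 = 17.6
Then compute the liquidity index:
LI = (w - PL) / PI
LI = (34.8 - 17.2) / 17.6
LI = 1.0


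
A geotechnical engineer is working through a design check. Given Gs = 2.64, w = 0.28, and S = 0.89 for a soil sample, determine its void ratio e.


Result: 0.8306

Derivation:
Using the relation e = Gs * w / S
e = 2.64 * 0.28 / 0.89
e = 0.8306


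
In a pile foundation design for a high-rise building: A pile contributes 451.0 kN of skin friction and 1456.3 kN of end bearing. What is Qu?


Using Qu = Qf + Qb
Qu = 451.0 + 1456.3
Qu = 1907.3 kN


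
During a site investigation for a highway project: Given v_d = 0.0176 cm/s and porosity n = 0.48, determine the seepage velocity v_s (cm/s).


Using v_s = v_d / n
v_s = 0.0176 / 0.48
v_s = 0.03667 cm/s


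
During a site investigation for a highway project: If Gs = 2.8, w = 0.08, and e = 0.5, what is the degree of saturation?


Using S = Gs * w / e
S = 2.8 * 0.08 / 0.5
S = 0.448


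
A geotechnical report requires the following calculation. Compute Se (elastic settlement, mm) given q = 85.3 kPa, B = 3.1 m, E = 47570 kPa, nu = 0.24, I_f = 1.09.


Using Se = q * B * (1 - nu^2) * I_f / E
1 - nu^2 = 1 - 0.24^2 = 0.9424
Se = 85.3 * 3.1 * 0.9424 * 1.09 / 47570
Se = 0.005710 m
Convert to mm: Se = 0.005710 * 1000 = 5.71 mm


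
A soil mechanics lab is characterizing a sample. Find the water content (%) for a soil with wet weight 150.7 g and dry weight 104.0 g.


Using w = (m_wet - m_dry) / m_dry * 100
m_wet - m_dry = 150.7 - 104.0 = 46.7 g
w = 46.7 / 104.0 * 100
w = 44.9 %


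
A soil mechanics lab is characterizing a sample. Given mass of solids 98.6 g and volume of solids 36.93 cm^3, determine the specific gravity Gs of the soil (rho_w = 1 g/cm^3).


Using Gs = m_s / (V_s * rho_w)
Since rho_w = 1 g/cm^3:
Gs = 98.6 / 36.93
Gs = 2.67


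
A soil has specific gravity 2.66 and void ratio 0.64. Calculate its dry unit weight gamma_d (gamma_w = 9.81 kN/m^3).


Using gamma_d = Gs * gamma_w / (1 + e)
gamma_d = 2.66 * 9.81 / (1 + 0.64)
gamma_d = 2.66 * 9.81 / 1.64
gamma_d = 15.911 kN/m^3


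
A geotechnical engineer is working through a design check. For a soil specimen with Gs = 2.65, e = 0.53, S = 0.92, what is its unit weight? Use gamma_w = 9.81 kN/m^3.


Result: 20.118 kN/m^3

Derivation:
Using gamma = gamma_w * (Gs + S*e) / (1 + e)
Numerator: Gs + S*e = 2.65 + 0.92*0.53 = 3.1376
Denominator: 1 + e = 1 + 0.53 = 1.53
gamma = 9.81 * 3.1376 / 1.53
gamma = 20.118 kN/m^3


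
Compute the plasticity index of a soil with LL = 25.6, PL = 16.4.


Using PI = LL - PL
PI = 25.6 - 16.4
PI = 9.2


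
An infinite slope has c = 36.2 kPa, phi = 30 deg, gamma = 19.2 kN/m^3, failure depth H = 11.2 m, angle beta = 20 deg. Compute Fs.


Using Fs = c / (gamma*H*sin(beta)*cos(beta)) + tan(phi)/tan(beta)
Cohesion contribution = 36.2 / (19.2*11.2*sin(20)*cos(20))
Cohesion contribution = 0.523784
Friction contribution = tan(30)/tan(20) = 1.58626
Fs = 0.523784 + 1.58626
Fs = 2.11


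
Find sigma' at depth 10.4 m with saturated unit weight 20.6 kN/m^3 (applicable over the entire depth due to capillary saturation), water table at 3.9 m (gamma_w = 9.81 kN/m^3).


Total stress = gamma_sat * depth
sigma = 20.6 * 10.4 = 214.24 kPa
Pore water pressure u = gamma_w * (depth - d_wt)
u = 9.81 * (10.4 - 3.9) = 63.765 kPa
Effective stress = sigma - u
sigma' = 214.24 - 63.765 = 150.48 kPa


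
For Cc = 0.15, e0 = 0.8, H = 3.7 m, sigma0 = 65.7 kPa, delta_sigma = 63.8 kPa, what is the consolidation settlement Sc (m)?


Using Sc = Cc * H / (1 + e0) * log10((sigma0 + delta_sigma) / sigma0)
Stress ratio = (65.7 + 63.8) / 65.7 = 1.97108
log10(1.97108) = 0.294704
Cc * H / (1 + e0) = 0.15 * 3.7 / (1 + 0.8) = 0.308333
Sc = 0.308333 * 0.294704
Sc = 0.0909 m


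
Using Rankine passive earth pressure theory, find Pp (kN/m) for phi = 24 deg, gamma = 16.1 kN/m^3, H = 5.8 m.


Result: 642.12 kN/m

Derivation:
Compute passive earth pressure coefficient:
Kp = tan^2(45 + phi/2) = tan^2(57.0) = 2.371184
Compute passive force:
Pp = 0.5 * Kp * gamma * H^2
Pp = 0.5 * 2.371184 * 16.1 * 5.8^2
Pp = 642.12 kN/m


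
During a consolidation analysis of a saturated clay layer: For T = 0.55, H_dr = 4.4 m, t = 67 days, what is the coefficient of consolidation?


Using cv = T * H_dr^2 / t
H_dr^2 = 4.4^2 = 19.36
cv = 0.55 * 19.36 / 67
cv = 0.15893 m^2/day


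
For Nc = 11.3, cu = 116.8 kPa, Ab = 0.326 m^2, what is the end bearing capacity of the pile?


Result: 430.27 kN

Derivation:
Using Qb = Nc * cu * Ab
Qb = 11.3 * 116.8 * 0.326
Qb = 430.27 kN


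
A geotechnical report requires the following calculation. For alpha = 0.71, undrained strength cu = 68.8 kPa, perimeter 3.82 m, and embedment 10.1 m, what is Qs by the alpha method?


Using Qs = alpha * cu * perimeter * L
Qs = 0.71 * 68.8 * 3.82 * 10.1
Qs = 1884.65 kN


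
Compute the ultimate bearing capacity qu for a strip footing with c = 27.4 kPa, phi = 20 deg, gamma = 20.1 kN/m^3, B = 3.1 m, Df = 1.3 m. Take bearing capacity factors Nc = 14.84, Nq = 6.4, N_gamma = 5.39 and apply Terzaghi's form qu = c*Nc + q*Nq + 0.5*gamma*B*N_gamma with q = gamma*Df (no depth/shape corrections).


Result: 741.77 kPa

Derivation:
Compute qu = c*Nc + gamma*Df*Nq + 0.5*gamma*B*N_gamma
Term 1: 27.4 * 14.84 = 406.616
Term 2: 20.1 * 1.3 * 6.4 = 167.232
Term 3: 0.5 * 20.1 * 3.1 * 5.39 = 167.92545
qu = 406.616 + 167.232 + 167.92545
qu = 741.77 kPa


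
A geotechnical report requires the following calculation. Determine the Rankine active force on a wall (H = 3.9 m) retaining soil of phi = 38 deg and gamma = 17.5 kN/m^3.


Compute active earth pressure coefficient:
Ka = tan^2(45 - phi/2) = tan^2(26.0) = 0.237883
Compute active force:
Pa = 0.5 * Ka * gamma * H^2
Pa = 0.5 * 0.237883 * 17.5 * 3.9^2
Pa = 31.66 kN/m


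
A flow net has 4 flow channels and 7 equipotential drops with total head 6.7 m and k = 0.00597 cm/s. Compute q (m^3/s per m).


Convert k to m/s for unit consistency with H:
k = 0.00597 cm/s = 0.00597 / 100 m/s = 5.97e-05 m/s
Using q = k * H * Nf / Nd
Nf / Nd = 4 / 7 = 0.5714
q = 5.97e-05 * 6.7 * 0.5714
q = 0.0002286 m^3/s per m


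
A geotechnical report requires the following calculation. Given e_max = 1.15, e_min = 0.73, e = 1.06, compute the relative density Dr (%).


Result: 21.43 %

Derivation:
Using Dr = (e_max - e) / (e_max - e_min) * 100
e_max - e = 1.15 - 1.06 = 0.09
e_max - e_min = 1.15 - 0.73 = 0.42
Dr = 0.09 / 0.42 * 100
Dr = 21.43 %


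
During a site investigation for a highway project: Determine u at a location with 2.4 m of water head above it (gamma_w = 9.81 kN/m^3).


Result: 23.54 kPa

Derivation:
Using u = gamma_w * h_w
u = 9.81 * 2.4
u = 23.54 kPa


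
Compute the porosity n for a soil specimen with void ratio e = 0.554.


Result: 0.3565

Derivation:
Using the relation n = e / (1 + e)
n = 0.554 / (1 + 0.554)
n = 0.554 / 1.554
n = 0.3565


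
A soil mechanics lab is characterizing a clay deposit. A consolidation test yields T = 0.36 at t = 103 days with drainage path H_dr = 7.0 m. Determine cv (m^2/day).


Using cv = T * H_dr^2 / t
H_dr^2 = 7.0^2 = 49.0
cv = 0.36 * 49.0 / 103
cv = 0.17126 m^2/day


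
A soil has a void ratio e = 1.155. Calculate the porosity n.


Using the relation n = e / (1 + e)
n = 1.155 / (1 + 1.155)
n = 1.155 / 2.155
n = 0.536


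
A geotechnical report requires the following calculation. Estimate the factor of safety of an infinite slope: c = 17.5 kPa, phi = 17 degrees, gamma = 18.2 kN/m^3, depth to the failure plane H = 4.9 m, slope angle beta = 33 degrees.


Using Fs = c / (gamma*H*sin(beta)*cos(beta)) + tan(phi)/tan(beta)
Cohesion contribution = 17.5 / (18.2*4.9*sin(33)*cos(33))
Cohesion contribution = 0.429606
Friction contribution = tan(17)/tan(33) = 0.470784
Fs = 0.429606 + 0.470784
Fs = 0.9


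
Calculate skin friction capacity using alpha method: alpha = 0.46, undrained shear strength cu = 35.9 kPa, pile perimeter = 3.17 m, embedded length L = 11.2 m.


Result: 586.31 kN

Derivation:
Using Qs = alpha * cu * perimeter * L
Qs = 0.46 * 35.9 * 3.17 * 11.2
Qs = 586.31 kN


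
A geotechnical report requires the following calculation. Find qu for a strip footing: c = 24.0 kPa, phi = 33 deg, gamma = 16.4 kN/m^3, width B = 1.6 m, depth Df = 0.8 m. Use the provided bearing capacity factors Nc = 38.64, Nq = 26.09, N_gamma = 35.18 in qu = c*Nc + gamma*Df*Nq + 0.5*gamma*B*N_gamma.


Result: 1731.22 kPa

Derivation:
Compute qu = c*Nc + gamma*Df*Nq + 0.5*gamma*B*N_gamma
Term 1: 24.0 * 38.64 = 927.36
Term 2: 16.4 * 0.8 * 26.09 = 342.3008
Term 3: 0.5 * 16.4 * 1.6 * 35.18 = 461.5616
qu = 927.36 + 342.3008 + 461.5616
qu = 1731.22 kPa


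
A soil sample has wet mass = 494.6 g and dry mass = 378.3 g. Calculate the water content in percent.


Result: 30.74 %

Derivation:
Using w = (m_wet - m_dry) / m_dry * 100
m_wet - m_dry = 494.6 - 378.3 = 116.3 g
w = 116.3 / 378.3 * 100
w = 30.74 %


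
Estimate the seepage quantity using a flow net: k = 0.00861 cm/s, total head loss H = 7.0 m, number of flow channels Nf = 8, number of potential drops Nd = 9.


Convert k to m/s for unit consistency with H:
k = 0.00861 cm/s = 0.00861 / 100 m/s = 8.61e-05 m/s
Using q = k * H * Nf / Nd
Nf / Nd = 8 / 9 = 0.8889
q = 8.61e-05 * 7.0 * 0.8889
q = 0.0005357 m^3/s per m


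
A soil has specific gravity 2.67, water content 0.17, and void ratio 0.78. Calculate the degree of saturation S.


Using S = Gs * w / e
S = 2.67 * 0.17 / 0.78
S = 0.5819


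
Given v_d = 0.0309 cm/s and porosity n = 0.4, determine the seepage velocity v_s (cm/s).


Result: 0.07725 cm/s

Derivation:
Using v_s = v_d / n
v_s = 0.0309 / 0.4
v_s = 0.07725 cm/s


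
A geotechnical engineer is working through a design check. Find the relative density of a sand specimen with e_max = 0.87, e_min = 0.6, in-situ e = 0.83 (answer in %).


Result: 14.81 %

Derivation:
Using Dr = (e_max - e) / (e_max - e_min) * 100
e_max - e = 0.87 - 0.83 = 0.04
e_max - e_min = 0.87 - 0.6 = 0.27
Dr = 0.04 / 0.27 * 100
Dr = 14.81 %


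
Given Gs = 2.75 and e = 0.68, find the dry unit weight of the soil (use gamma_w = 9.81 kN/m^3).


Result: 16.058 kN/m^3

Derivation:
Using gamma_d = Gs * gamma_w / (1 + e)
gamma_d = 2.75 * 9.81 / (1 + 0.68)
gamma_d = 2.75 * 9.81 / 1.68
gamma_d = 16.058 kN/m^3


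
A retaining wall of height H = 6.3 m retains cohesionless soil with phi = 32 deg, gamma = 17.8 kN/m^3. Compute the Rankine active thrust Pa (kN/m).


Result: 108.54 kN/m

Derivation:
Compute active earth pressure coefficient:
Ka = tan^2(45 - phi/2) = tan^2(29.0) = 0.307259
Compute active force:
Pa = 0.5 * Ka * gamma * H^2
Pa = 0.5 * 0.307259 * 17.8 * 6.3^2
Pa = 108.54 kN/m


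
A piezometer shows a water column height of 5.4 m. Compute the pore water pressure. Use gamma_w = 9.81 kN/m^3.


Result: 52.97 kPa

Derivation:
Using u = gamma_w * h_w
u = 9.81 * 5.4
u = 52.97 kPa


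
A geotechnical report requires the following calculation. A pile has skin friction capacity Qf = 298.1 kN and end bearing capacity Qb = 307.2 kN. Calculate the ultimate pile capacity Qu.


Using Qu = Qf + Qb
Qu = 298.1 + 307.2
Qu = 605.3 kN


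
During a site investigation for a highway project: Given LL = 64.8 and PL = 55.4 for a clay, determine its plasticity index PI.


Result: 9.4

Derivation:
Using PI = LL - PL
PI = 64.8 - 55.4
PI = 9.4


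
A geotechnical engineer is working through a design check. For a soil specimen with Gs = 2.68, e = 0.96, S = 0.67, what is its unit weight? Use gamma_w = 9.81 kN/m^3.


Using gamma = gamma_w * (Gs + S*e) / (1 + e)
Numerator: Gs + S*e = 2.68 + 0.67*0.96 = 3.3232
Denominator: 1 + e = 1 + 0.96 = 1.96
gamma = 9.81 * 3.3232 / 1.96
gamma = 16.633 kN/m^3


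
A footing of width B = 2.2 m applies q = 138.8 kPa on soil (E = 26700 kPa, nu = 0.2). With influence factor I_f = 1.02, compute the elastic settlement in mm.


Using Se = q * B * (1 - nu^2) * I_f / E
1 - nu^2 = 1 - 0.2^2 = 0.96
Se = 138.8 * 2.2 * 0.96 * 1.02 / 26700
Se = 0.011199 m
Convert to mm: Se = 0.011199 * 1000 = 11.199 mm


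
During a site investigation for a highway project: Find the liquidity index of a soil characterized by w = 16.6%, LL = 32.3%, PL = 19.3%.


First compute the plasticity index:
PI = LL - PL = 32.3 - 19.3 = 13.0
Then compute the liquidity index:
LI = (w - PL) / PI
LI = (16.6 - 19.3) / 13.0
LI = -0.208


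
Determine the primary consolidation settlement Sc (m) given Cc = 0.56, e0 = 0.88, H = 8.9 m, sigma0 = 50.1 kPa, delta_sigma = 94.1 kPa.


Using Sc = Cc * H / (1 + e0) * log10((sigma0 + delta_sigma) / sigma0)
Stress ratio = (50.1 + 94.1) / 50.1 = 2.87824
log10(2.87824) = 0.459128
Cc * H / (1 + e0) = 0.56 * 8.9 / (1 + 0.88) = 2.65106
Sc = 2.65106 * 0.459128
Sc = 1.2172 m


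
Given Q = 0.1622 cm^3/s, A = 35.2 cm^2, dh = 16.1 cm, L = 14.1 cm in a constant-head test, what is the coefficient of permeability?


Result: 0.004036 cm/s

Derivation:
Compute hydraulic gradient:
i = dh / L = 16.1 / 14.1 = 1.14184
Then apply Darcy's law:
k = Q / (A * i)
k = 0.1622 / (35.2 * 1.14184)
k = 0.1622 / 40.1929
k = 0.004036 cm/s


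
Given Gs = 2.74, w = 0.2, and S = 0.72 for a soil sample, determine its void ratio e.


Using the relation e = Gs * w / S
e = 2.74 * 0.2 / 0.72
e = 0.7611


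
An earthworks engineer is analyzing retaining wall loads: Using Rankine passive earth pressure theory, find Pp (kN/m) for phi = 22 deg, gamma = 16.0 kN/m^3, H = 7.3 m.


Result: 937.05 kN/m

Derivation:
Compute passive earth pressure coefficient:
Kp = tan^2(45 + phi/2) = tan^2(56.0) = 2.197987
Compute passive force:
Pp = 0.5 * Kp * gamma * H^2
Pp = 0.5 * 2.197987 * 16.0 * 7.3^2
Pp = 937.05 kN/m


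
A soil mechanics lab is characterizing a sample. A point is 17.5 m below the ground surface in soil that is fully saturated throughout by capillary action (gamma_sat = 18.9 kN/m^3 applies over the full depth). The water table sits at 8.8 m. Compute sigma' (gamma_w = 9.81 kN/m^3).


Result: 245.4 kPa

Derivation:
Total stress = gamma_sat * depth
sigma = 18.9 * 17.5 = 330.75 kPa
Pore water pressure u = gamma_w * (depth - d_wt)
u = 9.81 * (17.5 - 8.8) = 85.347 kPa
Effective stress = sigma - u
sigma' = 330.75 - 85.347 = 245.4 kPa


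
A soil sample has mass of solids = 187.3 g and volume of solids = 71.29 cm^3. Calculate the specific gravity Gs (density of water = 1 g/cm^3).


Result: 2.627

Derivation:
Using Gs = m_s / (V_s * rho_w)
Since rho_w = 1 g/cm^3:
Gs = 187.3 / 71.29
Gs = 2.627


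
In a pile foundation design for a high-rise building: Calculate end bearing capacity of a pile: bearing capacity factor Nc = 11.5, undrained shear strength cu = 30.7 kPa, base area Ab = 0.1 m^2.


Using Qb = Nc * cu * Ab
Qb = 11.5 * 30.7 * 0.1
Qb = 35.3 kN


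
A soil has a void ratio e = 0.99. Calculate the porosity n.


Using the relation n = e / (1 + e)
n = 0.99 / (1 + 0.99)
n = 0.99 / 1.99
n = 0.4975


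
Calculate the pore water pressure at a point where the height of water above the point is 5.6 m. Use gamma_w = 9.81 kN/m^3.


Using u = gamma_w * h_w
u = 9.81 * 5.6
u = 54.94 kPa


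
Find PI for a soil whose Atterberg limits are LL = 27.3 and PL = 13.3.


Result: 14.0

Derivation:
Using PI = LL - PL
PI = 27.3 - 13.3
PI = 14.0


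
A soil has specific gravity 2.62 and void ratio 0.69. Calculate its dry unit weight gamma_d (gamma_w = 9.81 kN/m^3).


Using gamma_d = Gs * gamma_w / (1 + e)
gamma_d = 2.62 * 9.81 / (1 + 0.69)
gamma_d = 2.62 * 9.81 / 1.69
gamma_d = 15.208 kN/m^3


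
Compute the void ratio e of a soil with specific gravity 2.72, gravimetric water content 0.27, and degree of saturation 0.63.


Using the relation e = Gs * w / S
e = 2.72 * 0.27 / 0.63
e = 1.1657


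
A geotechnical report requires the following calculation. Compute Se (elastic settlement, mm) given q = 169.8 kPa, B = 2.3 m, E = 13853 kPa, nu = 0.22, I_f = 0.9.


Result: 24.145 mm

Derivation:
Using Se = q * B * (1 - nu^2) * I_f / E
1 - nu^2 = 1 - 0.22^2 = 0.9516
Se = 169.8 * 2.3 * 0.9516 * 0.9 / 13853
Se = 0.024145 m
Convert to mm: Se = 0.024145 * 1000 = 24.145 mm


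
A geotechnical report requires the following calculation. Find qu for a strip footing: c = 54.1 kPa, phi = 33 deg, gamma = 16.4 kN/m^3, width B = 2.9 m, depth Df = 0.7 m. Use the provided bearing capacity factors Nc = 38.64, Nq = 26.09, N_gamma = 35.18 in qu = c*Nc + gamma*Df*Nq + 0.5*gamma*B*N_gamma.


Result: 3226.52 kPa

Derivation:
Compute qu = c*Nc + gamma*Df*Nq + 0.5*gamma*B*N_gamma
Term 1: 54.1 * 38.64 = 2090.424
Term 2: 16.4 * 0.7 * 26.09 = 299.5132
Term 3: 0.5 * 16.4 * 2.9 * 35.18 = 836.5804
qu = 2090.424 + 299.5132 + 836.5804
qu = 3226.52 kPa


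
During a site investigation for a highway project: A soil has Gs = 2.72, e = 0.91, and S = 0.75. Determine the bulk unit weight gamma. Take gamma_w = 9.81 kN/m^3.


Using gamma = gamma_w * (Gs + S*e) / (1 + e)
Numerator: Gs + S*e = 2.72 + 0.75*0.91 = 3.4025
Denominator: 1 + e = 1 + 0.91 = 1.91
gamma = 9.81 * 3.4025 / 1.91
gamma = 17.476 kN/m^3


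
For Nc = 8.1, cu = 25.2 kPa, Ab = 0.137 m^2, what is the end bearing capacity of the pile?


Using Qb = Nc * cu * Ab
Qb = 8.1 * 25.2 * 0.137
Qb = 27.96 kN


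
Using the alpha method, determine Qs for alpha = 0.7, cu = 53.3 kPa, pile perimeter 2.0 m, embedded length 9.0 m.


Using Qs = alpha * cu * perimeter * L
Qs = 0.7 * 53.3 * 2.0 * 9.0
Qs = 671.58 kN


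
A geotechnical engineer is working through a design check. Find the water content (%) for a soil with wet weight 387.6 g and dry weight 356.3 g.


Using w = (m_wet - m_dry) / m_dry * 100
m_wet - m_dry = 387.6 - 356.3 = 31.3 g
w = 31.3 / 356.3 * 100
w = 8.78 %


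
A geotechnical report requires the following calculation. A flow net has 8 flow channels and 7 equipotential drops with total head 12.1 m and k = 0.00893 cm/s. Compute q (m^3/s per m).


Result: 0.001235 m^3/s per m

Derivation:
Convert k to m/s for unit consistency with H:
k = 0.00893 cm/s = 0.00893 / 100 m/s = 8.93e-05 m/s
Using q = k * H * Nf / Nd
Nf / Nd = 8 / 7 = 1.1429
q = 8.93e-05 * 12.1 * 1.1429
q = 0.001235 m^3/s per m


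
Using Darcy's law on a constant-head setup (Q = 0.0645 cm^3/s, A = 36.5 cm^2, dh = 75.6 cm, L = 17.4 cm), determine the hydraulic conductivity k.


Compute hydraulic gradient:
i = dh / L = 75.6 / 17.4 = 4.34483
Then apply Darcy's law:
k = Q / (A * i)
k = 0.0645 / (36.5 * 4.34483)
k = 0.0645 / 158.586
k = 0.000407 cm/s


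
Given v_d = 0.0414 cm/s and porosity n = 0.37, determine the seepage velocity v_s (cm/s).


Result: 0.11189 cm/s

Derivation:
Using v_s = v_d / n
v_s = 0.0414 / 0.37
v_s = 0.11189 cm/s


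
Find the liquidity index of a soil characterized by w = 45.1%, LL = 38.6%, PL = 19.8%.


First compute the plasticity index:
PI = LL - PL = 38.6 - 19.8 = 18.8
Then compute the liquidity index:
LI = (w - PL) / PI
LI = (45.1 - 19.8) / 18.8
LI = 1.346


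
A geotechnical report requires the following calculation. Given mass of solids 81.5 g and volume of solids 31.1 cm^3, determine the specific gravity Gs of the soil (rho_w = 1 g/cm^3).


Using Gs = m_s / (V_s * rho_w)
Since rho_w = 1 g/cm^3:
Gs = 81.5 / 31.1
Gs = 2.621


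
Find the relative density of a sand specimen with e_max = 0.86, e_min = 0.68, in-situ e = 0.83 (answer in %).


Using Dr = (e_max - e) / (e_max - e_min) * 100
e_max - e = 0.86 - 0.83 = 0.03
e_max - e_min = 0.86 - 0.68 = 0.18
Dr = 0.03 / 0.18 * 100
Dr = 16.67 %


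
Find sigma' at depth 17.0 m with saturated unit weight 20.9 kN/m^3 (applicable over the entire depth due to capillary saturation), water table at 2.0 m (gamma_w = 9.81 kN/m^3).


Total stress = gamma_sat * depth
sigma = 20.9 * 17.0 = 355.3 kPa
Pore water pressure u = gamma_w * (depth - d_wt)
u = 9.81 * (17.0 - 2.0) = 147.15 kPa
Effective stress = sigma - u
sigma' = 355.3 - 147.15 = 208.15 kPa


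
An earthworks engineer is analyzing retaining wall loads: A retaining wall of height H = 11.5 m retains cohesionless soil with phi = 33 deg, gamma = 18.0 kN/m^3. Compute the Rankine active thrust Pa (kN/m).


Result: 350.89 kN/m

Derivation:
Compute active earth pressure coefficient:
Ka = tan^2(45 - phi/2) = tan^2(28.5) = 0.294801
Compute active force:
Pa = 0.5 * Ka * gamma * H^2
Pa = 0.5 * 0.294801 * 18.0 * 11.5^2
Pa = 350.89 kN/m


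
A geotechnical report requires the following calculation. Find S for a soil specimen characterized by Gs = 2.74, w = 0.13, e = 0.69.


Using S = Gs * w / e
S = 2.74 * 0.13 / 0.69
S = 0.5162


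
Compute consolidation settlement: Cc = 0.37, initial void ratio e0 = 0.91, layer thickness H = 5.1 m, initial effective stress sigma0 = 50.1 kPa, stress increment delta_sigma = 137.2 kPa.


Using Sc = Cc * H / (1 + e0) * log10((sigma0 + delta_sigma) / sigma0)
Stress ratio = (50.1 + 137.2) / 50.1 = 3.73852
log10(3.73852) = 0.5727
Cc * H / (1 + e0) = 0.37 * 5.1 / (1 + 0.91) = 0.987958
Sc = 0.987958 * 0.5727
Sc = 0.5658 m


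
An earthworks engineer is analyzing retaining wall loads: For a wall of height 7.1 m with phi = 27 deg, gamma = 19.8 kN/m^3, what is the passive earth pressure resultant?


Result: 1328.96 kN/m

Derivation:
Compute passive earth pressure coefficient:
Kp = tan^2(45 + phi/2) = tan^2(58.5) = 2.66294
Compute passive force:
Pp = 0.5 * Kp * gamma * H^2
Pp = 0.5 * 2.66294 * 19.8 * 7.1^2
Pp = 1328.96 kN/m
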